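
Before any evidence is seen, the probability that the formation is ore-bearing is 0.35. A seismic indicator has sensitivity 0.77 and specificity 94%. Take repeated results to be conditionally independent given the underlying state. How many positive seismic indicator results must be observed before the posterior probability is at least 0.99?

Prior odds = 0.35/0.65 = 7/13.
False-positive rate = 1 − 0.94 = 0.06; likelihood ratio of a positive = 0.77/0.06 = 77/6.
Target posterior odds = 0.99/0.01 = 99.
Need (7/13) × (77/6)ⁿ ≥ 99, i.e. (77/6)ⁿ ≥ 1287/7.
(77/6)² = 5929/36 falls short of 1287/7 but (77/6)³ = 456533/216 reaches it, so n = 3.

3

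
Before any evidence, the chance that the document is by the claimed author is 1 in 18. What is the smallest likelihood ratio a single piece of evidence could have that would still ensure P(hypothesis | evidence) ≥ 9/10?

Prior odds = (1/18)/(17/18) = 1/17.
Target odds = 0.9/0.1 = 9.
Required Bayes factor = 9 ÷ (1/17) = 153.

153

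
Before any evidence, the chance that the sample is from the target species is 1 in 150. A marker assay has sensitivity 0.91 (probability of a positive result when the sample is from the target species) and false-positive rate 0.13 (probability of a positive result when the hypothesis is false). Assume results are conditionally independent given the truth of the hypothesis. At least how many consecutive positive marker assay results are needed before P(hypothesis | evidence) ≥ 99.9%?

Prior odds: (1/150) ÷ (149/150) = 1/149.
Likelihood ratio of a positive result = 0.91/0.13 = 7.
Target posterior odds = 0.999/0.001 = 999.
Require 7ⁿ ≥ 999 ÷ (1/149) = 148851.
7⁶ = 117649 falls short of 148851 but 7⁷ = 823543 reaches it, so n = 7.

7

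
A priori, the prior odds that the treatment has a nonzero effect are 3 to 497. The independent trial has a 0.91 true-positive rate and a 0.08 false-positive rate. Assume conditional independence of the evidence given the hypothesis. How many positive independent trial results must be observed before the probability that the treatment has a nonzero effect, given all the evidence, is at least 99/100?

Prior odds = 3/497.
Likelihood ratio of a positive result = 0.91/0.08 = 11.375.
Target odds: 0.99 ÷ 0.01 = 99.
Need (3/497) × 11.375ⁿ ≥ 99, i.e. 11.375ⁿ ≥ 16401.
11.375³ = 753571/512 falls short of 16401 but 11.375⁴ = 68574961/4096 reaches it, so n = 4.

4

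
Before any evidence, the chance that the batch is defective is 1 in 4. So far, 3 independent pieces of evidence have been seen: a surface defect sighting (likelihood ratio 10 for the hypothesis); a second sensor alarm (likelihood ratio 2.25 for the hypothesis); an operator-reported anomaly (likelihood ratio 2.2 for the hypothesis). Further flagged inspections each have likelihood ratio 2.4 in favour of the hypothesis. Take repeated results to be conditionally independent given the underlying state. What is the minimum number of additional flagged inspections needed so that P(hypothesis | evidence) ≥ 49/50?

2

Prior odds = 0.25/0.75 = 1/3.
Combined Bayes factor of the evidence already in hand = 10 × 2.25 × 2.2 = 49.5.
Odds after that evidence = (1/3) × 49.5 = 16.5.
Target odds = 0.98/0.02 = 49.
Need 2.4ⁿ ≥ 49 ÷ 16.5 = 98/33.
2.4¹ = 2.4 falls short of 98/33 but 2.4² = 5.76 reaches it, so n = 2.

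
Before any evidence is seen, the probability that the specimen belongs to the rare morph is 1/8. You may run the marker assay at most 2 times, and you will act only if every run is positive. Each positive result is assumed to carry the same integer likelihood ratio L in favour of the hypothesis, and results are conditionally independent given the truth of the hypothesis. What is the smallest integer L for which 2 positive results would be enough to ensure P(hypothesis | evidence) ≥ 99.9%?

Prior odds = 0.125/0.875 = 1/7.
Target odds = 0.999/0.001 = 999.
Need L² ≥ 999 ÷ (1/7) = 6993.
83² = 6889 < 6993 ≤ 7056 = 84², so L = 84.

84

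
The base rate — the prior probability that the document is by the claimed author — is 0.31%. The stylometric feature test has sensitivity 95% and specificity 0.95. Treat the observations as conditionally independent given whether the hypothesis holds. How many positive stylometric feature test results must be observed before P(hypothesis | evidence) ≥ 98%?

Prior odds = 0.0031/0.9969 = 31/9969.
False-positive rate = 1 − 0.95 = 0.05; likelihood ratio of a positive = 0.95/0.05 = 19.
Target posterior odds = 0.98/0.02 = 49.
Require 19ⁿ ≥ 49 ÷ (31/9969) = 488481/31.
19³ = 6859 falls short of 488481/31 but 19⁴ = 130321 reaches it, so n = 4.

4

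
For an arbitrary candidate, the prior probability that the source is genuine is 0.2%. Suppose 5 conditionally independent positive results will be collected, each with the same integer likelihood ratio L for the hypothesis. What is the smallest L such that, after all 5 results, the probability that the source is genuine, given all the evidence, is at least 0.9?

Prior odds = 0.002/0.998 = 1/499.
Target odds = 0.9/0.1 = 9.
Need L⁵ ≥ 9 ÷ (1/499) = 4491.
5⁵ = 3125 < 4491 ≤ 7776 = 6⁵, so L = 6.

6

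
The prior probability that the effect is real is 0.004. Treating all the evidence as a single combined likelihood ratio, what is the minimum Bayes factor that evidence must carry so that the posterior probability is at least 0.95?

Prior odds = 0.004/0.996 = 1/249.
Target odds = 0.95/0.05 = 19.
Required Bayes factor = 19 ÷ (1/249) = 4731.

4731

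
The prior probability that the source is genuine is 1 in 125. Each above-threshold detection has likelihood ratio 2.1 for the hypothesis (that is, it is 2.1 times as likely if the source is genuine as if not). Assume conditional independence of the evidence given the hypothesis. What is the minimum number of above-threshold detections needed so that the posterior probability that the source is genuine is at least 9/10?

10

Prior odds: 0.008 ÷ 0.992 = 1/124.
Likelihood ratio per above-threshold detection = 2.1.
Target odds: 0.9 ÷ 0.1 = 9.
Need (1/124) × 2.1ⁿ ≥ 9, i.e. 2.1ⁿ ≥ 1116.
2.1⁹ ≈794.28 falls short of 1116 but 2.1¹⁰ ≈1667.99 reaches it, so n = 10.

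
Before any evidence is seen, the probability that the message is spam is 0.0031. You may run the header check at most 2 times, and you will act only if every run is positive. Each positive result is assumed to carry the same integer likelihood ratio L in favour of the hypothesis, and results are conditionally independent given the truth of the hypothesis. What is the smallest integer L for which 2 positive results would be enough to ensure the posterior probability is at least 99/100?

179

Prior odds = 0.0031/0.9969 = 31/9969.
Target odds = 0.99/0.01 = 99.
Need L² ≥ 99 ÷ (31/9969) = 986931/31.
178² = 31684 < 986931/31 ≤ 32041 = 179², so L = 179.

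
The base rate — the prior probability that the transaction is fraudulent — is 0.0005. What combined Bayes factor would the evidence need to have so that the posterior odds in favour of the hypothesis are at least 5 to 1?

Prior odds = 0.0005/0.9995 = 1/1999.
Target odds = 5.
Required Bayes factor = 5 ÷ (1/1999) = 9995.

9995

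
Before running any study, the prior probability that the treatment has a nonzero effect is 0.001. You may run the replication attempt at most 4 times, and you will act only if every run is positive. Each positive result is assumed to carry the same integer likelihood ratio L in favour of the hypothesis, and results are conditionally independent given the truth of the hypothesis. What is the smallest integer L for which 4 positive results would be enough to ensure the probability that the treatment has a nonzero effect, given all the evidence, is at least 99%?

Prior odds = 0.001/0.999 = 1/999.
Target odds = 0.99/0.01 = 99.
Need L⁴ ≥ 99 ÷ (1/999) = 98901.
17⁴ = 83521 < 98901 ≤ 104976 = 18⁴, so L = 18.

18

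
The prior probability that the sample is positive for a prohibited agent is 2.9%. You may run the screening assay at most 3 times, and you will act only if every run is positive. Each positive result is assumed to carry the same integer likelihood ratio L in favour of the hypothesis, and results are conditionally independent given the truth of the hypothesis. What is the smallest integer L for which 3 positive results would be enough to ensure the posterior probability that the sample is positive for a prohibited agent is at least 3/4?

Prior odds = 0.029/0.971 = 29/971.
Target odds = 0.75/0.25 = 3.
Need L³ ≥ 3 ÷ (29/971) = 2913/29.
4³ = 64 < 2913/29 ≤ 125 = 5³, so L = 5.

5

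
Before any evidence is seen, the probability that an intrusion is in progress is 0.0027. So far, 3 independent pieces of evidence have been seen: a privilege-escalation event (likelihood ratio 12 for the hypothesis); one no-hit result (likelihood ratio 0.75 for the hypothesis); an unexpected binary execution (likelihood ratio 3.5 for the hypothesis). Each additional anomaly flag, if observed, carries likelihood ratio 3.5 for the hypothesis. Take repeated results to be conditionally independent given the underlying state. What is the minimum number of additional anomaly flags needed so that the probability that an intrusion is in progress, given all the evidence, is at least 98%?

Prior odds = 0.0027/0.9973 = 27/9973.
Combined Bayes factor of the evidence already in hand = 12 × 0.75 × 3.5 = 31.5.
Odds after that evidence = (27/9973) × 31.5 = 1701/19946.
Target odds = 0.98/0.02 = 49.
Need 3.5ⁿ ≥ 49 ÷ (1701/19946) = 139622/243.
3.5⁵ = 525.21875 falls short of 139622/243 but 3.5⁶ = 1838.265625 reaches it, so n = 6.

6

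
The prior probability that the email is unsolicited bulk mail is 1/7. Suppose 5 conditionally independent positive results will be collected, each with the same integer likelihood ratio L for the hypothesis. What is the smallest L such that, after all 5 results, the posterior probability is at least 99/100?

Prior odds = (1/7)/(6/7) = 1/6.
Target odds = 0.99/0.01 = 99.
Need L⁵ ≥ 99 ÷ (1/6) = 594.
3⁵ = 243 < 594 ≤ 1024 = 4⁵, so L = 4.

4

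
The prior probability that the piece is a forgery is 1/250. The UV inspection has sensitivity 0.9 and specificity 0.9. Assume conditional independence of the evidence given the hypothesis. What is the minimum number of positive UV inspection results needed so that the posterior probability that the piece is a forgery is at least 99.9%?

6

Prior odds = 0.004/0.996 = 1/249.
False-positive rate = 1 − 0.9 = 0.1; likelihood ratio of a positive = 0.9/0.1 = 9.
Target posterior odds = 0.999/0.001 = 999.
Require 9ⁿ ≥ 999 ÷ (1/249) = 248751.
9⁵ = 59049 falls short of 248751 but 9⁶ = 531441 reaches it, so n = 6.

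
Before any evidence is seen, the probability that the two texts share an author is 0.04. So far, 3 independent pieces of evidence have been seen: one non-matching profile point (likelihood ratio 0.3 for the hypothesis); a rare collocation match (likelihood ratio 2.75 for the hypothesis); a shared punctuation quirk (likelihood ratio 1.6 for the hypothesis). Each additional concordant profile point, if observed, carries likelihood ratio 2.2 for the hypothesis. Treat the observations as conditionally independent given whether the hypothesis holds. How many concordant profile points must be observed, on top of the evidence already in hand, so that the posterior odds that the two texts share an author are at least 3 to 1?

6

Prior odds = 0.04/0.96 = 1/24.
Combined Bayes factor of the evidence already in hand = 0.3 × 2.75 × 1.6 = 1.32.
Odds after that evidence = (1/24) × 1.32 = 0.055.
Target odds = 3.
Need 2.2ⁿ ≥ 3 ÷ 0.055 = 600/11.
2.2⁵ = 51.53632 falls short of 600/11 but 2.2⁶ = 1771561/15625 reaches it, so n = 6.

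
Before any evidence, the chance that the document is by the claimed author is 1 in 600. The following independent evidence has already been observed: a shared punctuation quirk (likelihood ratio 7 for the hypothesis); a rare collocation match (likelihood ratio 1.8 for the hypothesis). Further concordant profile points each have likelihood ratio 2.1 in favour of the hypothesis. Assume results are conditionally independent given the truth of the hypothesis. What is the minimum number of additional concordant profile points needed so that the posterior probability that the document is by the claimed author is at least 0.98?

11

Prior odds = (1/600)/(599/600) = 1/599.
Combined Bayes factor of the evidence already in hand = 7 × 1.8 = 12.6.
Odds after that evidence = (1/599) × 12.6 = 63/2995.
Target odds = 0.98/0.02 = 49.
Need 2.1ⁿ ≥ 49 ÷ (63/2995) = 20965/9.
2.1¹⁰ ≈1667.99 falls short of 20965/9 but 2.1¹¹ ≈3502.78 reaches it, so n = 11.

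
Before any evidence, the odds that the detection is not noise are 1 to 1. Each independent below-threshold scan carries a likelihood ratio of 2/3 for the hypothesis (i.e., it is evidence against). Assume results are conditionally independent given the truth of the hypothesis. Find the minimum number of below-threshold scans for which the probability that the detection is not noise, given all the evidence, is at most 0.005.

14

Prior odds = 1.
Likelihood ratio per below-threshold scan = 2/3.
Target posterior odds = 0.005/0.995 = 1/199.
Need 1 × (2/3)ⁿ ≤ 1/199, i.e. (2/3)ⁿ ≤ 1/199.
(2/3)¹³ = 8192/1594323 is still above 1/199 but (2/3)¹⁴ = 16384/4782969 is at or below it, so n = 14.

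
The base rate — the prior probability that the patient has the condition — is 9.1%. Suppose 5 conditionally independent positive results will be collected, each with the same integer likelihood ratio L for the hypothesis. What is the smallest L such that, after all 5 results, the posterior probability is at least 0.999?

Prior odds = 0.091/0.909 = 91/909.
Target odds = 0.999/0.001 = 999.
Need L⁵ ≥ 999 ÷ (91/909) = 908091/91.
6⁵ = 7776 < 908091/91 ≤ 16807 = 7⁵, so L = 7.

7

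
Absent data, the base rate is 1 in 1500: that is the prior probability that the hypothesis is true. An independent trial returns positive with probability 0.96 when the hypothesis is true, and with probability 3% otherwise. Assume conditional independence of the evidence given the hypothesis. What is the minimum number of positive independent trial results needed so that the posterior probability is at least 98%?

4

Prior odds: (1/1500) ÷ (1499/1500) = 1/1499.
Likelihood ratio of a positive result = 0.96/0.03 = 32.
Target posterior odds = 0.98/0.02 = 49.
Need (1/1499) × 32ⁿ ≥ 49, i.e. 32ⁿ ≥ 73451.
32³ = 32768 falls short of 73451 but 32⁴ = 1048576 reaches it, so n = 4.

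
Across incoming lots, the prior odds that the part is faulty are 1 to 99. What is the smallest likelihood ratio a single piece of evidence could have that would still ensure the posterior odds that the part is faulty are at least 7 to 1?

Prior odds = 1/99.
Target odds = 7.
Required Bayes factor = 7 ÷ (1/99) = 693.

693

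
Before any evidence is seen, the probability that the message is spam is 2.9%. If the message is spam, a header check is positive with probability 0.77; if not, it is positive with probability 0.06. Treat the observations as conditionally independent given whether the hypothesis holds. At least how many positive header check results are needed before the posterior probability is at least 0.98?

3

Prior odds = 0.029/0.971 = 29/971.
Likelihood ratio of a positive = 0.77/0.06 = 77/6.
Target odds: 0.98 ÷ 0.02 = 49.
Need (29/971) × (77/6)ⁿ ≥ 49, i.e. (77/6)ⁿ ≥ 47579/29.
(77/6)² = 5929/36 falls short of 47579/29 but (77/6)³ = 456533/216 reaches it, so n = 3.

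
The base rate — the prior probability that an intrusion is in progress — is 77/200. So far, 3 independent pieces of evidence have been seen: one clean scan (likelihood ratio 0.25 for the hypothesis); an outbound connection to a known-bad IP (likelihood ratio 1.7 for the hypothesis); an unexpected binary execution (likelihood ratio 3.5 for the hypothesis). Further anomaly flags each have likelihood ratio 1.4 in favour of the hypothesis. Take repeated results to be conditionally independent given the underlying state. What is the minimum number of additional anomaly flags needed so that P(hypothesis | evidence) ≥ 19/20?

9

Prior odds = 0.385/0.615 = 77/123.
Combined Bayes factor of the evidence already in hand = 0.25 × 1.7 × 3.5 = 1.4875.
Odds after that evidence = (77/123) × 1.4875 = 9163/9840.
Target odds = 0.95/0.05 = 19.
Need 1.4ⁿ ≥ 19 ÷ (9163/9840) = 186960/9163.
1.4⁸ = 5764801/390625 falls short of 186960/9163 but 1.4⁹ = 40353607/1953125 reaches it, so n = 9.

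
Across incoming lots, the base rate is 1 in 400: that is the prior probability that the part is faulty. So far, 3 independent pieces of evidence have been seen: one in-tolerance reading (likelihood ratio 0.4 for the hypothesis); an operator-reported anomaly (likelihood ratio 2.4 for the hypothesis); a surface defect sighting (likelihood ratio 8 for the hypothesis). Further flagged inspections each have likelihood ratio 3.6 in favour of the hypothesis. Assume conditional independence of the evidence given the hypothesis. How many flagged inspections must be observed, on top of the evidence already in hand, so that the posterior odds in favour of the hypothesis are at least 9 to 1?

Prior odds = 0.0025/0.9975 = 1/399.
Combined Bayes factor of the evidence already in hand = 0.4 × 2.4 × 8 = 7.68.
Odds after that evidence = (1/399) × 7.68 = 64/3325.
Target odds = 9.
Need 3.6ⁿ ≥ 9 ÷ (64/3325) = 467.578125.
3.6⁴ = 167.9616 falls short of 467.578125 but 3.6⁵ = 604.66176 reaches it, so n = 5.

5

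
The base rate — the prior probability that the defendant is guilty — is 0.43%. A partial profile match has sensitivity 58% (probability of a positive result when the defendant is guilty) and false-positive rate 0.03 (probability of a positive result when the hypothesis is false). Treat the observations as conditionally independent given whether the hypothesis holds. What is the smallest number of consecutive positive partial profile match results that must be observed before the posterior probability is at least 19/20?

3

Prior odds: 0.0043 ÷ 0.9957 = 43/9957.
Likelihood ratio of a positive result = 0.58/0.03 = 58/3.
Target posterior odds = 0.95/0.05 = 19.
Need (43/9957) × (58/3)ⁿ ≥ 19, i.e. (58/3)ⁿ ≥ 189183/43.
(58/3)² = 3364/9 falls short of 189183/43 but (58/3)³ = 195112/27 reaches it, so n = 3.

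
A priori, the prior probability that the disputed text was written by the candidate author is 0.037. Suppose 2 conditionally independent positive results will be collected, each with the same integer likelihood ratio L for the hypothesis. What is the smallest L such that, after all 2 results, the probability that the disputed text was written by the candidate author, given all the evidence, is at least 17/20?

Prior odds = 0.037/0.963 = 37/963.
Target odds = 0.85/0.15 = 17/3.
Need L² ≥ 17/3 ÷ (37/963) = 5457/37.
12² = 144 < 5457/37 ≤ 169 = 13², so L = 13.

13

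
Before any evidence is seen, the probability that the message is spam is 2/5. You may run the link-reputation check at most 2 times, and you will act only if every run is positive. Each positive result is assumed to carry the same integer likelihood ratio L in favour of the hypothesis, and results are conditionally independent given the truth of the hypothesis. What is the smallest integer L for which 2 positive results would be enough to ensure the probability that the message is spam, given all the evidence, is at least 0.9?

4

Prior odds = 0.4/0.6 = 2/3.
Target odds = 0.9/0.1 = 9.
Need L² ≥ 9 ÷ (2/3) = 13.5.
3² = 9 < 13.5 ≤ 16 = 4², so L = 4.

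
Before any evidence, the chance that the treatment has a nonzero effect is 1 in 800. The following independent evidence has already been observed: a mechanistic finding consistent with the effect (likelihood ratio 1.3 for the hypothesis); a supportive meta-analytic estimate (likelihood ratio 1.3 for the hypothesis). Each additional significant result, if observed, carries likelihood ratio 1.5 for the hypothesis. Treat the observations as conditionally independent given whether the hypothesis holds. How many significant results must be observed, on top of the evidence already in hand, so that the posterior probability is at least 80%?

Prior odds = 0.00125/0.99875 = 1/799.
Combined Bayes factor of the evidence already in hand = 1.3 × 1.3 = 1.69.
Odds after that evidence = (1/799) × 1.69 = 169/79900.
Target odds = 0.8/0.2 = 4.
Need 1.5ⁿ ≥ 4 ÷ (169/79900) = 319600/169.
1.5¹⁸ = 387420489/262144 falls short of 319600/169 but 1.5¹⁹ ≈2216.84 reaches it, so n = 19.

19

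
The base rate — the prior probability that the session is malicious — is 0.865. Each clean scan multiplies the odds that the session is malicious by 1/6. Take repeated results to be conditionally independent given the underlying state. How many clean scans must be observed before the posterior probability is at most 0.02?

Prior odds = 0.865/0.135 = 173/27.
Likelihood ratio per clean scan = 1/6.
Target posterior odds = 0.02/0.98 = 1/49.
Require (1/6)ⁿ ≤ 1/49 ÷ (173/27) = 27/8477.
(1/6)³ = 1/216 is still above 27/8477 but (1/6)⁴ = 1/1296 is at or below it, so n = 4.

4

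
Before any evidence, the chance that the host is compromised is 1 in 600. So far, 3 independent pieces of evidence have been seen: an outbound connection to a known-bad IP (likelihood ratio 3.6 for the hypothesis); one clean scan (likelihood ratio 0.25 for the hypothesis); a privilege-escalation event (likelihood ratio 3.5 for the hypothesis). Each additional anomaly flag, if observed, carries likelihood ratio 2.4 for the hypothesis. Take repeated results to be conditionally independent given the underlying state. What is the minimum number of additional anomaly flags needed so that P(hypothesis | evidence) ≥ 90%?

9

Prior odds = (1/600)/(599/600) = 1/599.
Combined Bayes factor of the evidence already in hand = 3.6 × 0.25 × 3.5 = 3.15.
Odds after that evidence = (1/599) × 3.15 = 63/11980.
Target odds = 0.9/0.1 = 9.
Need 2.4ⁿ ≥ 9 ÷ (63/11980) = 11980/7.
2.4⁸ = 429981696/390625 falls short of 11980/7 but 2.4⁹ ≈2641.81 reaches it, so n = 9.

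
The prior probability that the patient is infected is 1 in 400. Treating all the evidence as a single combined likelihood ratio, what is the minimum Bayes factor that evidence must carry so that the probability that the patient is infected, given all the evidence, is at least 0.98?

Prior odds = 0.0025/0.9975 = 1/399.
Target odds = 0.98/0.02 = 49.
Required Bayes factor = 49 ÷ (1/399) = 19551.

19551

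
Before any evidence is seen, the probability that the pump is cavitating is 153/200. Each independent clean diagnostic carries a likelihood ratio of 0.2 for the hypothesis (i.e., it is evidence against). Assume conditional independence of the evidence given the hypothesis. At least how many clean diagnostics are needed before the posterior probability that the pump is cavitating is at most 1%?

4

Prior odds: 0.765 ÷ 0.235 = 153/47.
Likelihood ratio per clean diagnostic = 0.2.
Target odds: 0.01 ÷ 0.99 = 1/99.
Require 0.2ⁿ ≤ 1/99 ÷ (153/47) = 47/15147.
0.2³ = 0.008 is still above 47/15147 but 0.2⁴ = 0.0016 is at or below it, so n = 4.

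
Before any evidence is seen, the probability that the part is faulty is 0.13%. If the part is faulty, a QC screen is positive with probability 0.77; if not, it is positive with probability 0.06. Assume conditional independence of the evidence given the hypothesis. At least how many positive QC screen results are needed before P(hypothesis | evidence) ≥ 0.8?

4

Prior odds = 0.0013/0.9987 = 13/9987.
Likelihood ratio of a positive = 0.77/0.06 = 77/6.
Target odds: 0.8 ÷ 0.2 = 4.
Require (77/6)ⁿ ≥ 4 ÷ (13/9987) = 39948/13.
(77/6)³ = 456533/216 falls short of 39948/13 but (77/6)⁴ = 35153041/1296 reaches it, so n = 4.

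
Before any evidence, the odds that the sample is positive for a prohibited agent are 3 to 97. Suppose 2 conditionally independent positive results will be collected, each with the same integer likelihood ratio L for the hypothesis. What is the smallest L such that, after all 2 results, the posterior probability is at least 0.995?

Prior odds = 3/97.
Target odds = 0.995/0.005 = 199.
Need L² ≥ 199 ÷ (3/97) = 19303/3.
80² = 6400 < 19303/3 ≤ 6561 = 81², so L = 81.

81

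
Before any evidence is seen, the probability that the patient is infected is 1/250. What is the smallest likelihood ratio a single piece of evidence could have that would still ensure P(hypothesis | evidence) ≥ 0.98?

12201

Prior odds = 0.004/0.996 = 1/249.
Target odds = 0.98/0.02 = 49.
Required Bayes factor = 49 ÷ (1/249) = 12201.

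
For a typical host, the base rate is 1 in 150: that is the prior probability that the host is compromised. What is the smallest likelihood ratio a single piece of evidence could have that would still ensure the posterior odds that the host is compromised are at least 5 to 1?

745

Prior odds = (1/150)/(149/150) = 1/149.
Target odds = 5.
Required Bayes factor = 5 ÷ (1/149) = 745.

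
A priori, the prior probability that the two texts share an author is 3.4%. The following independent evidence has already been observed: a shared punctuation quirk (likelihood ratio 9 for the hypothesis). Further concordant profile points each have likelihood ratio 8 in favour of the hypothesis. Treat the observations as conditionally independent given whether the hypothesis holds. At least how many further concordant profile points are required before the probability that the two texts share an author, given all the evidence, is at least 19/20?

Prior odds = 0.034/0.966 = 17/483.
Bayes factor of the evidence already in hand = 9.
Odds after that evidence = (17/483) × 9 = 51/161.
Target odds = 0.95/0.05 = 19.
Need 8ⁿ ≥ 19 ÷ (51/161) = 3059/51.
8¹ = 8 falls short of 3059/51 but 8² = 64 reaches it, so n = 2.

2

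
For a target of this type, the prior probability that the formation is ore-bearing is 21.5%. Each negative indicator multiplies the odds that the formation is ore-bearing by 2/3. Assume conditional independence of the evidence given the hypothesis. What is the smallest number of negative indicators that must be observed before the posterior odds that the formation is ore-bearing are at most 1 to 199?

10

Prior odds = 0.215/0.785 = 43/157.
Likelihood ratio per negative indicator = 2/3.
Target odds = 1/199.
Need (43/157) × (2/3)ⁿ ≤ 1/199, i.e. (2/3)ⁿ ≤ 157/8557.
(2/3)⁹ = 512/19683 is still above 157/8557 but (2/3)¹⁰ = 1024/59049 is at or below it, so n = 10.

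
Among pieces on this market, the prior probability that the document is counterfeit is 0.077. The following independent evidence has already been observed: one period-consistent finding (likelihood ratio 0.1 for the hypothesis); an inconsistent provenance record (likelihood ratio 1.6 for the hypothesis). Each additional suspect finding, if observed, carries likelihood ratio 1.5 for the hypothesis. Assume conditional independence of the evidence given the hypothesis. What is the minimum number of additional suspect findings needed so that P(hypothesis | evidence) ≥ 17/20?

15

Prior odds = 0.077/0.923 = 77/923.
Combined Bayes factor of the evidence already in hand = 0.1 × 1.6 = 0.16.
Odds after that evidence = (77/923) × 0.16 = 308/23075.
Target odds = 0.85/0.15 = 17/3.
Need 1.5ⁿ ≥ 17/3 ÷ (308/23075) = 392275/924.
1.5¹⁴ = 4782969/16384 falls short of 392275/924 but 1.5¹⁵ = 14348907/32768 reaches it, so n = 15.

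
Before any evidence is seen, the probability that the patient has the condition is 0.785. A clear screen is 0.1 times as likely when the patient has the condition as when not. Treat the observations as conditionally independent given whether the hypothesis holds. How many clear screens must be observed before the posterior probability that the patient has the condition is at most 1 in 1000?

Prior odds = 0.785/0.215 = 157/43.
Likelihood ratio per clear screen = 0.1.
Target posterior odds = 0.001/0.999 = 1/999.
Need (157/43) × 0.1ⁿ ≤ 1/999, i.e. 0.1ⁿ ≤ 43/156843.
0.1³ = 0.001 is still above 43/156843 but 0.1⁴ = 0.0001 is at or below it, so n = 4.

4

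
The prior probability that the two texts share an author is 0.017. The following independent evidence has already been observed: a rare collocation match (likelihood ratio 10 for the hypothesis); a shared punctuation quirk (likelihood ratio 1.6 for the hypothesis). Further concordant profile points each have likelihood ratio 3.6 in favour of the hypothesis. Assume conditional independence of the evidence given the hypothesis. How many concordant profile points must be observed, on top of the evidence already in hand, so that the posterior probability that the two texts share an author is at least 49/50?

Prior odds = 0.017/0.983 = 17/983.
Combined Bayes factor of the evidence already in hand = 10 × 1.6 = 16.
Odds after that evidence = (17/983) × 16 = 272/983.
Target odds = 0.98/0.02 = 49.
Need 3.6ⁿ ≥ 49 ÷ (272/983) = 48167/272.
3.6⁴ = 167.9616 falls short of 48167/272 but 3.6⁵ = 604.66176 reaches it, so n = 5.

5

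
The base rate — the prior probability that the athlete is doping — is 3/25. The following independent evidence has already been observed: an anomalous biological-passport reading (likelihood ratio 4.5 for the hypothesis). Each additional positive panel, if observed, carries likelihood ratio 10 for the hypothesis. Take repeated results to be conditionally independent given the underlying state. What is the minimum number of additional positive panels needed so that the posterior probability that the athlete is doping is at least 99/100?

Prior odds = 0.12/0.88 = 3/22.
Bayes factor of the evidence already in hand = 4.5.
Odds after that evidence = (3/22) × 4.5 = 27/44.
Target odds = 0.99/0.01 = 99.
Need 10ⁿ ≥ 99 ÷ (27/44) = 484/3.
10² = 100 falls short of 484/3 but 10³ = 1000 reaches it, so n = 3.

3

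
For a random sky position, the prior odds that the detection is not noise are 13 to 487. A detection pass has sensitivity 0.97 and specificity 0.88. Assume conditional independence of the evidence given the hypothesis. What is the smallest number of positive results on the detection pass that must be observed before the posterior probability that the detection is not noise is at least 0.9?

3

Prior odds = 13/487.
False-positive rate = 1 − 0.88 = 0.12; likelihood ratio of a positive = 0.97/0.12 = 97/12.
Target odds: 0.9 ÷ 0.1 = 9.
Need (13/487) × (97/12)ⁿ ≥ 9, i.e. (97/12)ⁿ ≥ 4383/13.
(97/12)² = 9409/144 falls short of 4383/13 but (97/12)³ = 912673/1728 reaches it, so n = 3.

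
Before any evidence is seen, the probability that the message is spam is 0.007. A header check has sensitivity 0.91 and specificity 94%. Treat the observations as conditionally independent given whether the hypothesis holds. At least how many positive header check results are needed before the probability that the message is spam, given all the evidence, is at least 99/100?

Prior odds: 0.007 ÷ 0.993 = 7/993.
False-positive rate = 1 − 0.94 = 0.06; likelihood ratio of a positive = 0.91/0.06 = 91/6.
Target odds: 0.99 ÷ 0.01 = 99.
Need (7/993) × (91/6)ⁿ ≥ 99, i.e. (91/6)ⁿ ≥ 98307/7.
(91/6)³ = 753571/216 falls short of 98307/7 but (91/6)⁴ = 68574961/1296 reaches it, so n = 4.

4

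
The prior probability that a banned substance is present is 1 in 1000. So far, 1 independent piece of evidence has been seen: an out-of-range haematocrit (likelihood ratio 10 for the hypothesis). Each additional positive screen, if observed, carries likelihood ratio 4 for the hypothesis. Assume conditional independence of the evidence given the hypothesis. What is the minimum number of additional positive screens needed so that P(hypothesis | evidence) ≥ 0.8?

Prior odds = 0.001/0.999 = 1/999.
Bayes factor of the evidence already in hand = 10.
Odds after that evidence = (1/999) × 10 = 10/999.
Target odds = 0.8/0.2 = 4.
Need 4ⁿ ≥ 4 ÷ (10/999) = 399.6.
4⁴ = 256 falls short of 399.6 but 4⁵ = 1024 reaches it, so n = 5.

5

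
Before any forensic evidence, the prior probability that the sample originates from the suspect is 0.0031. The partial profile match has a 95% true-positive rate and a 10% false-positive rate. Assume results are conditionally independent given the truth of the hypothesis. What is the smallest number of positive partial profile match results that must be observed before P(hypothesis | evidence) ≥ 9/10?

Prior odds = 0.0031/0.9969 = 31/9969.
Likelihood ratio of a positive result = 0.95/0.1 = 9.5.
Target odds: 0.9 ÷ 0.1 = 9.
Require 9.5ⁿ ≥ 9 ÷ (31/9969) = 89721/31.
9.5³ = 857.375 falls short of 89721/31 but 9.5⁴ = 8145.0625 reaches it, so n = 4.

4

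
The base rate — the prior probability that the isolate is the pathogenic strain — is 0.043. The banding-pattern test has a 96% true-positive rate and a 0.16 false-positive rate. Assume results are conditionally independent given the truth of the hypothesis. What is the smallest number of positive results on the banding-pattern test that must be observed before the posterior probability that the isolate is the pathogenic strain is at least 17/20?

3

Prior odds = 0.043/0.957 = 43/957.
Likelihood ratio of a positive result = 0.96/0.16 = 6.
Target posterior odds = 0.85/0.15 = 17/3.
Need (43/957) × 6ⁿ ≥ 17/3, i.e. 6ⁿ ≥ 5423/43.
6² = 36 falls short of 5423/43 but 6³ = 216 reaches it, so n = 3.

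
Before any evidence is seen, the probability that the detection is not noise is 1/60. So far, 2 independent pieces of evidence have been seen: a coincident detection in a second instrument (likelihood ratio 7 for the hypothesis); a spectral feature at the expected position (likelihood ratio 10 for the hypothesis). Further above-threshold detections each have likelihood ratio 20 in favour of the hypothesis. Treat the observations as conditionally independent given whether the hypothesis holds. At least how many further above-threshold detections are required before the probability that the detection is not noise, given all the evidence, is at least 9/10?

1

Prior odds = (1/60)/(59/60) = 1/59.
Combined Bayes factor of the evidence already in hand = 7 × 10 = 70.
Odds after that evidence = (1/59) × 70 = 70/59.
Target odds = 0.9/0.1 = 9.
Need 20ⁿ ≥ 9 ÷ (70/59) = 531/70.
20¹ = 20, which meets the required 531/70; so n = 1.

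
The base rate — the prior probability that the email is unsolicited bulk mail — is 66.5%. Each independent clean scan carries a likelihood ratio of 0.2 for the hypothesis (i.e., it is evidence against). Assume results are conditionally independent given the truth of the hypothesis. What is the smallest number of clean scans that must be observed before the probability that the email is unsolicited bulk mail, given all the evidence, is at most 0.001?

5

Prior odds: 0.665 ÷ 0.335 = 133/67.
Likelihood ratio per clean scan = 0.2.
Target odds: 0.001 ÷ 0.999 = 1/999.
Require 0.2ⁿ ≤ 1/999 ÷ (133/67) = 67/132867.
0.2⁴ = 0.0016 is still above 67/132867 but 0.2⁵ = 0.00032 is at or below it, so n = 5.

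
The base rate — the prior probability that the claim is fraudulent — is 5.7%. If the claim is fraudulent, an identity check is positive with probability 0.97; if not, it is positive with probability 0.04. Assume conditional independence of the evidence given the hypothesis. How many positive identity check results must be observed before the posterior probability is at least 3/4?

2

Prior odds: 0.057 ÷ 0.943 = 57/943.
Likelihood ratio of a positive = 0.97/0.04 = 24.25.
Target posterior odds = 0.75/0.25 = 3.
Require 24.25ⁿ ≥ 3 ÷ (57/943) = 943/19.
24.25¹ = 24.25 falls short of 943/19 but 24.25² = 588.0625 reaches it, so n = 2.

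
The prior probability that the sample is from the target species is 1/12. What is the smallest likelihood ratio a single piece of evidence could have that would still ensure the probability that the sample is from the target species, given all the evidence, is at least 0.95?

Prior odds = (1/12)/(11/12) = 1/11.
Target odds = 0.95/0.05 = 19.
Required Bayes factor = 19 ÷ (1/11) = 209.

209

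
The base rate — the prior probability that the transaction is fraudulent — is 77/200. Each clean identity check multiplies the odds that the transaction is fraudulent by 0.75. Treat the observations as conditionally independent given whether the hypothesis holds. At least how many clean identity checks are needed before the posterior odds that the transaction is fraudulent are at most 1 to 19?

9

Prior odds = 0.385/0.615 = 77/123.
Likelihood ratio per clean identity check = 0.75.
Target odds = 1/19.
Need (77/123) × 0.75ⁿ ≤ 1/19, i.e. 0.75ⁿ ≤ 123/1463.
0.75⁸ = 6561/65536 is still above 123/1463 but 0.75⁹ = 19683/262144 is at or below it, so n = 9.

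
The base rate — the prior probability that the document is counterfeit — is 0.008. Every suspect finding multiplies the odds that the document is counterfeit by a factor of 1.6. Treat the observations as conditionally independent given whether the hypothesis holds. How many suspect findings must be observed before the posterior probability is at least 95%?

Prior odds = 0.008/0.992 = 1/124.
Likelihood ratio per suspect finding = 1.6.
Target posterior odds = 0.95/0.05 = 19.
Need (1/124) × 1.6ⁿ ≥ 19, i.e. 1.6ⁿ ≥ 2356.
1.6¹⁶ ≈1844.67 falls short of 2356 but 1.6¹⁷ ≈2951.48 reaches it, so n = 17.

17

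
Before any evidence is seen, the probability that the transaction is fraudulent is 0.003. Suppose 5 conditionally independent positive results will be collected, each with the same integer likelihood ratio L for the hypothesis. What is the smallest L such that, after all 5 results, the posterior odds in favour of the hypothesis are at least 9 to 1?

5

Prior odds = 0.003/0.997 = 3/997.
Target odds = 9.
Need L⁵ ≥ 9 ÷ (3/997) = 2991.
4⁵ = 1024 < 2991 ≤ 3125 = 5⁵, so L = 5.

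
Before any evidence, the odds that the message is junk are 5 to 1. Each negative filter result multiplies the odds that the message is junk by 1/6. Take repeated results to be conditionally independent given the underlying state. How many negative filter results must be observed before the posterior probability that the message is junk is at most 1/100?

4

Prior odds = 5.
Likelihood ratio per negative filter result = 1/6.
Target odds: 0.01 ÷ 0.99 = 1/99.
Require (1/6)ⁿ ≤ 1/99 ÷ 5 = 1/495.
(1/6)³ = 1/216 is still above 1/495 but (1/6)⁴ = 1/1296 is at or below it, so n = 4.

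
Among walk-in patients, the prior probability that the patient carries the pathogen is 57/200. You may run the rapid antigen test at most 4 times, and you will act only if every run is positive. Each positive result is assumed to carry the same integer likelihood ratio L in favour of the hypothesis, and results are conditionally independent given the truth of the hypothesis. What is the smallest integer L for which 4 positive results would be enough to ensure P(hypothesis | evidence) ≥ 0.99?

Prior odds = 0.285/0.715 = 57/143.
Target odds = 0.99/0.01 = 99.
Need L⁴ ≥ 99 ÷ (57/143) = 4719/19.
3⁴ = 81 < 4719/19 ≤ 256 = 4⁴, so L = 4.

4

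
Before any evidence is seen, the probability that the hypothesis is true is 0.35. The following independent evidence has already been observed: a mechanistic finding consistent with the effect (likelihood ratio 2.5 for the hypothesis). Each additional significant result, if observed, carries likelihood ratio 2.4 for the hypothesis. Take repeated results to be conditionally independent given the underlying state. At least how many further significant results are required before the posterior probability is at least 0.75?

Prior odds = 0.35/0.65 = 7/13.
Bayes factor of the evidence already in hand = 2.5.
Odds after that evidence = (7/13) × 2.5 = 35/26.
Target odds = 0.75/0.25 = 3.
Need 2.4ⁿ ≥ 3 ÷ (35/26) = 78/35.
2.4¹ = 2.4, which meets the required 78/35; so n = 1.

1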